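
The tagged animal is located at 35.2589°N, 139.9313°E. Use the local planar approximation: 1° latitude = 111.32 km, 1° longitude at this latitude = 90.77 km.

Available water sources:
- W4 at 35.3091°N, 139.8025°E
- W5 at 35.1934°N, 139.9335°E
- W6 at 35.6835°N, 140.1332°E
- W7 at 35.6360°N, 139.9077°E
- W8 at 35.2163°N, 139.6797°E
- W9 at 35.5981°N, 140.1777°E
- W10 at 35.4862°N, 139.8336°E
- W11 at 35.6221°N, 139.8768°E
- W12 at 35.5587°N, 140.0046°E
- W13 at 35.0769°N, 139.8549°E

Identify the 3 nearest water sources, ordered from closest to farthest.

W5, W4, W13

Distances from 35.2589°N, 139.9313°E:
W4: 12.9581 km
W5: 7.2942 km
W6: 50.6950 km
W7: 42.0334 km
W8: 23.3249 km
W9: 43.8865 km
W10: 26.8121 km
W11: 40.7329 km
W12: 34.0305 km
W13: 21.4142 km
Sorted: W5 (7.2942 km) < W4 (12.9581 km) < W13 (21.4142 km) < W8 (23.3249 km) < W10 (26.8121 km) < …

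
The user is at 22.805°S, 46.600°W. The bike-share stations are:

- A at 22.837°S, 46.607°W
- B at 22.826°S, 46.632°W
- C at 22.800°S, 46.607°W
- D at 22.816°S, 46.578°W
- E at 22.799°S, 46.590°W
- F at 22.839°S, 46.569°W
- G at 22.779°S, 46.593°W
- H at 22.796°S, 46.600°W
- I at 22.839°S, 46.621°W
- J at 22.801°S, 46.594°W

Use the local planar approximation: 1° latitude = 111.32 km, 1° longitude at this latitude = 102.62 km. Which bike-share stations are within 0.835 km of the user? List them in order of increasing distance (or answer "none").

Distances from 22.805°S, 46.600°W:
A: √((-0.032·111.32)² + (-0.007·102.62)²) = √(12.68955 + 0.51601) = 3.634 km
B: √((-0.021·111.32)² + (-0.032·102.62)²) = √(5.46493 + 10.78361) = 4.031 km
C: √((0.005·111.32)² + (-0.007·102.62)²) = √(0.30980 + 0.51601) = 0.909 km
D: √((-0.011·111.32)² + (0.022·102.62)²) = √(1.49945 + 5.09694) = 2.568 km
E: √((0.006·111.32)² + (0.010·102.62)²) = √(0.44612 + 1.05309) = 1.224 km
F: √((-0.034·111.32)² + (0.031·102.62)²) = √(14.32532 + 10.12016) = 4.944 km
G: √((0.026·111.32)² + (0.007·102.62)²) = √(8.37709 + 0.51601) = 2.982 km
H: √((0.009·111.32)² + (0.000·102.62)²) = √(1.00376 + 0.00000) = 1.002 km
I: √((-0.034·111.32)² + (-0.021·102.62)²) = √(14.32532 + 4.64411) = 4.355 km
J: √((0.004·111.32)² + (0.006·102.62)²) = √(0.19827 + 0.37911) = 0.760 km
Threshold 0.835 km: J (0.760 km) is within range.

J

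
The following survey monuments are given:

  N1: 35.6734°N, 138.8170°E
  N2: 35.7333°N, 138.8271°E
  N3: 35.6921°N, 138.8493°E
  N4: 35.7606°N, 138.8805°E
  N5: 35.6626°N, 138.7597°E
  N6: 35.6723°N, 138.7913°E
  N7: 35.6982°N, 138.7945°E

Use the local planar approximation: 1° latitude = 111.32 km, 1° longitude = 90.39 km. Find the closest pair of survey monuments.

N1 and N6

Pairwise distances:
N1–N6: 2.3262 km
N6–N7: 2.8977 km
N5–N6: 3.0536 km
N1–N7: 3.4290 km
N1–N3: 3.5857 km
N2–N7: 4.8939 km
N3–N7: 4.9997 km
N2–N3: 5.0062 km
N5–N7: 5.0596 km
N1–N5: 5.3171 km
N3–N6: 5.6871 km
N2–N4: 5.7039 km
N1–N2: 6.7303 km
N2–N6: 7.5221 km
N3–N4: 8.1302 km
N3–N5: 8.7394 km
N2–N5: 9.9528 km
N4–N7: 10.4250 km
N1–N4: 11.2771 km
N4–N6: 12.7133 km
N4–N5: 15.4351 km
Closest pair: N1–N6 at 2.3262 km.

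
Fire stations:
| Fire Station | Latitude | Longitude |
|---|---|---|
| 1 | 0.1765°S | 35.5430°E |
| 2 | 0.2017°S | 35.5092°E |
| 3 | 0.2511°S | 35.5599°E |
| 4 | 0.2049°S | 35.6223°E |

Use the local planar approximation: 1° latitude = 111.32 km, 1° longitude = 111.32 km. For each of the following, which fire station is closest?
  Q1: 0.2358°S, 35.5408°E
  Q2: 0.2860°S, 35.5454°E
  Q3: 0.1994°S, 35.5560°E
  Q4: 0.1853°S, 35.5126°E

Q1→3; Q2→3; Q3→1; Q4→2

Q1 at 0.2358°S, 35.5408°E:
  1: 6.6058 km
  2: 5.1753 km
  3: 2.7243 km
  4: 9.7028 km
  → nearest: 3 (2.7243 km)
Q2 at 0.2860°S, 35.5454°E:
  1: 12.1925 km
  2: 10.2129 km
  3: 4.2070 km
  4: 12.4414 km
  → nearest: 3 (4.2070 km)
Q3 at 0.1994°S, 35.5560°E:
  1: 2.9314 km
  2: 5.2161 km
  3: 5.7716 km
  4: 7.4059 km
  → nearest: 1 (2.9314 km)
Q4 at 0.1853°S, 35.5126°E:
  1: 3.5231 km
  2: 1.8645 km
  3: 9.0210 km
  4: 12.4052 km
  → nearest: 2 (1.8645 km)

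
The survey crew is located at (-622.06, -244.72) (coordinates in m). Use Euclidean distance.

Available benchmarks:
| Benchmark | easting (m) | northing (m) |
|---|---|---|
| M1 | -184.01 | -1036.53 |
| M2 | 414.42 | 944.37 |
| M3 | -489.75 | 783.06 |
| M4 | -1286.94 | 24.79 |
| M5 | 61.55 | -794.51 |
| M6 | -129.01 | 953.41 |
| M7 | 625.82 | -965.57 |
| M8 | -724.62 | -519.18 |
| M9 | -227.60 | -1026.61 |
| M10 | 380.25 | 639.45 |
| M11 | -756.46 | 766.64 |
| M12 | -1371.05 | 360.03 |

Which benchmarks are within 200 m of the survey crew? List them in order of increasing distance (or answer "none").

none

Distances from (-622.06, -244.72):
M1: √((438.05)² + (-791.81)²) = √(191887.8025 + 626963.0761) = 904.90 m
M2: √((1036.48)² + (1189.09)²) = √(1074290.7904 + 1413935.0281) = 1577.41 m
M3: √((132.31)² + (1027.78)²) = √(17505.9361 + 1056331.7284) = 1036.26 m
M4: √((-664.88)² + (269.51)²) = √(442065.4144 + 72635.6401) = 717.43 m
M5: √((683.61)² + (-549.79)²) = √(467322.6321 + 302269.0441) = 877.26 m
M6: √((493.05)² + (1198.13)²) = √(243098.3025 + 1435515.4969) = 1295.61 m
M7: √((1247.88)² + (-720.85)²) = √(1557204.4944 + 519624.7225) = 1441.12 m
M8: √((-102.56)² + (-274.46)²) = √(10518.5536 + 75328.2916) = 293.00 m
M9: √((394.46)² + (-781.89)²) = √(155598.6916 + 611351.9721) = 875.76 m
M10: √((1002.31)² + (884.17)²) = √(1004625.3361 + 781756.5889) = 1336.56 m
M11: √((-134.40)² + (1011.36)²) = √(18063.3600 + 1022849.0496) = 1020.25 m
M12: √((-748.99)² + (604.75)²) = √(560986.0201 + 365722.5625) = 962.66 m
Threshold 200 m: none within range.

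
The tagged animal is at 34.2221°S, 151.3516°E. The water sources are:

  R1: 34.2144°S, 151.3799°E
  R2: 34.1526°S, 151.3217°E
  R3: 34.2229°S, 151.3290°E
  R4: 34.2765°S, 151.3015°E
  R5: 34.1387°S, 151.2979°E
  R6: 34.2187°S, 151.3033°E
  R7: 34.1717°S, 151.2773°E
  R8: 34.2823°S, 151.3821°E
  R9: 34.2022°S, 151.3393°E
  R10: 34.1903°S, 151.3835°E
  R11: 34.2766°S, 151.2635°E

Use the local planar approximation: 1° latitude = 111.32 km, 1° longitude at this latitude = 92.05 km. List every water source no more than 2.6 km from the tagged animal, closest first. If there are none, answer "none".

R3, R9

Distances from 34.2221°S, 151.3516°E:
R1: 2.7424 km
R2: 8.2117 km
R3: 2.0822 km
R4: 7.6119 km
R5: 10.5180 km
R6: 4.4621 km
R7: 8.8461 km
R8: 7.2658 km
R9: 2.4878 km
R10: 4.5993 km
R11: 10.1279 km
Threshold 2.6 km: R3 (2.0822 km), R9 (2.4878 km) are within range.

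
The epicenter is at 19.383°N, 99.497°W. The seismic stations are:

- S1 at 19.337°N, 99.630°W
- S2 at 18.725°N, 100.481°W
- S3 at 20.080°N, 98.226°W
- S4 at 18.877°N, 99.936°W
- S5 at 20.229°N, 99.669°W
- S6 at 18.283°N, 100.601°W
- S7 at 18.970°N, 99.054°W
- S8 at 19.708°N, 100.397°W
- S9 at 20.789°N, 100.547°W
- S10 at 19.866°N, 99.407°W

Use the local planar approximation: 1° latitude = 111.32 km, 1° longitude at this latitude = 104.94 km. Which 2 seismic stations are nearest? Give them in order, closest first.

Distances from 19.383°N, 99.497°W:
S1: 14.867 km
S2: 126.602 km
S3: 154.305 km
S4: 72.768 km
S5: 95.891 km
S6: 168.572 km
S7: 65.383 km
S8: 101.138 km
S9: 191.412 km
S10: 54.591 km
Sorted: S1 (14.867 km) < S10 (54.591 km) < S7 (65.383 km) < S4 (72.768 km) < …

S1, S10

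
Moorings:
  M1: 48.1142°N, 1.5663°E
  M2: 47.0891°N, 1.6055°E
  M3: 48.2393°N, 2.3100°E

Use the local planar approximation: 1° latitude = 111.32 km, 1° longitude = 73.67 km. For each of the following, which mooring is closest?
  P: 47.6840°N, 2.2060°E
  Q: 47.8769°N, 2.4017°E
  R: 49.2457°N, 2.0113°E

P→M3; Q→M3; R→M3

P at 47.6840°N, 2.2060°E:
  M1: √((0.4302·111.32)² + (-0.6397·73.67)²) = √(2293.439074 + 2220.925759) = 67.1890 km
  M2: √((-0.5949·111.32)² + (-0.6005·73.67)²) = √(4385.653672 + 1957.074522) = 79.6412 km
  M3: √((0.5553·111.32)² + (0.1040·73.67)²) = √(3821.217361 + 58.701340) = 62.2890 km
  → nearest: M3 (62.2890 km)
Q at 47.8769°N, 2.4017°E:
  M1: √((0.2373·111.32)² + (-0.8354·73.67)²) = √(697.817524 + 3787.653843) = 66.9737 km
  M2: √((-0.7878·111.32)² + (-0.7962·73.67)²) = √(7690.920963 + 3440.532671) = 105.5057 km
  M3: √((0.3624·111.32)² + (-0.0917·73.67)²) = √(1627.506656 + 45.637307) = 40.9041 km
  → nearest: M3 (40.9041 km)
R at 49.2457°N, 2.0113°E:
  M1: √((-1.1315·111.32)² + (-0.4450·73.67)²) = √(15865.563876 + 1074.734924) = 130.1549 km
  M2: √((-2.1566·111.32)² + (-0.4058·73.67)²) = √(57634.907047 + 893.728125) = 241.9269 km
  M3: √((-1.0064·111.32)² + (0.2987·73.67)²) = √(12551.269405 + 484.230103) = 114.1731 km
  → nearest: M3 (114.1731 km)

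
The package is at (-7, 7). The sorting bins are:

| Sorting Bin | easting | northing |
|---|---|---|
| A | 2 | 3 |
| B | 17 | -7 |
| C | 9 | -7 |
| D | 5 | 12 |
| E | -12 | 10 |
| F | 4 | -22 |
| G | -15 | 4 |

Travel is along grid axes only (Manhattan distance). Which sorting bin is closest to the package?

E

Distances from (-7, 7):
A: |9| + |-4| = 9 + 4 = 13
B: |24| + |-14| = 24 + 14 = 38
C: |16| + |-14| = 16 + 14 = 30
D: |12| + |5| = 12 + 5 = 17
E: |-5| + |3| = 5 + 3 = 8
F: |11| + |-29| = 11 + 29 = 40
G: |-8| + |-3| = 8 + 3 = 11
Minimum: E at 8.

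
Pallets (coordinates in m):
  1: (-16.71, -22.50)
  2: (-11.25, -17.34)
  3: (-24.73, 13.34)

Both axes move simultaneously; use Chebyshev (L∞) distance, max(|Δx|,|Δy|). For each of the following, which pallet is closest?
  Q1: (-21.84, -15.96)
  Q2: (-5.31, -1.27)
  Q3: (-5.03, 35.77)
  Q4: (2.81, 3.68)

Q1 at (-21.84, -15.96):
  1: 6.54 m
  2: 10.59 m
  3: 29.30 m
  → nearest: 1 (6.54 m)
Q2 at (-5.31, -1.27):
  1: 21.23 m
  2: 16.07 m
  3: 19.42 m
  → nearest: 2 (16.07 m)
Q3 at (-5.03, 35.77):
  1: 58.27 m
  2: 53.11 m
  3: 22.43 m
  → nearest: 3 (22.43 m)
Q4 at (2.81, 3.68):
  1: 26.18 m
  2: 21.02 m
  3: 27.54 m
  → nearest: 2 (21.02 m)

Q1→1; Q2→2; Q3→3; Q4→2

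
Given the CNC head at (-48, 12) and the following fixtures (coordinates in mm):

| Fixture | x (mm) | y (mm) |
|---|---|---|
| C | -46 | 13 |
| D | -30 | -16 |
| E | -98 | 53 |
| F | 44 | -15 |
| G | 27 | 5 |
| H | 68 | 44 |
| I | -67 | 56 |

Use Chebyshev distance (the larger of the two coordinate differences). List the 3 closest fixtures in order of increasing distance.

C, D, I

Distances from (-48, 12):
C: max(|2|, |1|) = 2 mm
D: max(|18|, |-28|) = 28 mm
E: max(|-50|, |41|) = 50 mm
F: max(|92|, |-27|) = 92 mm
G: max(|75|, |-7|) = 75 mm
H: max(|116|, |32|) = 116 mm
I: max(|-19|, |44|) = 44 mm
Sorted: C (2 mm) < D (28 mm) < I (44 mm) < E (50 mm) < G (75 mm) < …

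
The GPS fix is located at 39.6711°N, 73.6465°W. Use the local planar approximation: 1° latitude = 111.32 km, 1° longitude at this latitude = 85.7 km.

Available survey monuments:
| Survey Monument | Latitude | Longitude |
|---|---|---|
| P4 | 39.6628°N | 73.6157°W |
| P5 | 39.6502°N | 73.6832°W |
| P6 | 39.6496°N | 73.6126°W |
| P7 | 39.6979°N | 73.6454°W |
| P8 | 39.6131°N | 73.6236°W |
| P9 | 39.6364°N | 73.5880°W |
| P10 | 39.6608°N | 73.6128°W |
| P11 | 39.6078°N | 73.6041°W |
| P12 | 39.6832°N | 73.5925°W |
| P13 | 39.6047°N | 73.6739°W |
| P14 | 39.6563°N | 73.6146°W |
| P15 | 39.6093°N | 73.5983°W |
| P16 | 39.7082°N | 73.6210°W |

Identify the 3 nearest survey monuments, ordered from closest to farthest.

Distances from 39.6711°N, 73.6465°W:
P4: 2.7966 km
P5: 3.9122 km
P6: 3.7641 km
P7: 2.9849 km
P8: 6.7482 km
P9: 6.3290 km
P10: 3.1074 km
P11: 7.9283 km
P12: 4.8198 km
P13: 7.7557 km
P14: 3.1919 km
P15: 8.0244 km
P16: 4.6725 km
Sorted: P4 (2.7966 km) < P7 (2.9849 km) < P10 (3.1074 km) < P14 (3.1919 km) < P6 (3.7641 km) < …

P4, P7, P10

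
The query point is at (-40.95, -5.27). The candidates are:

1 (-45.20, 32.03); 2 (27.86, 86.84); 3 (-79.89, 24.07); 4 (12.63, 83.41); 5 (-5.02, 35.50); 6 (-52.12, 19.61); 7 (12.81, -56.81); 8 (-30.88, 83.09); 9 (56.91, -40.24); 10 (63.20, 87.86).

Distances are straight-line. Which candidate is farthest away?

Distances from (-40.95, -5.27):
1: √((-4.25)² + (37.30)²) = √(18.0625 + 1391.2900) = 37.54
2: √((68.81)² + (92.11)²) = √(4734.8161 + 8484.2521) = 114.97
3: √((-38.94)² + (29.34)²) = √(1516.3236 + 860.8356) = 48.76
4: √((53.58)² + (88.68)²) = √(2870.8164 + 7864.1424) = 103.61
5: √((35.93)² + (40.77)²) = √(1290.9649 + 1662.1929) = 54.34
6: √((-11.17)² + (24.88)²) = √(124.7689 + 619.0144) = 27.27
7: √((53.76)² + (-51.54)²) = √(2890.1376 + 2656.3716) = 74.47
8: √((10.07)² + (88.36)²) = √(101.4049 + 7807.4896) = 88.93
9: √((97.86)² + (-34.97)²) = √(9576.5796 + 1222.9009) = 103.92
10: √((104.15)² + (93.13)²) = √(10847.2225 + 8673.1969) = 139.72
Maximum: 10 at 139.72.

10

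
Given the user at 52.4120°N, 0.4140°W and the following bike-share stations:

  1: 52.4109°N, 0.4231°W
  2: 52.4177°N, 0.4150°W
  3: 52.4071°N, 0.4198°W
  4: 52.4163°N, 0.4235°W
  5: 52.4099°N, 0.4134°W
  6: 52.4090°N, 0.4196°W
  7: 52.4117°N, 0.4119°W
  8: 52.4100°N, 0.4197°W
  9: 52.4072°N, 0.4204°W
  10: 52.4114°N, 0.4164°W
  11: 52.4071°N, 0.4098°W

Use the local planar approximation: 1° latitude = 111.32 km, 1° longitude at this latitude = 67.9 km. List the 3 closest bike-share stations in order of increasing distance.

7, 10, 5

Distances from 52.4120°N, 0.4140°W:
1: √((-0.0011·111.32)² + (-0.0091·67.9)²) = √(0.014994 + 0.381788) = 0.6299 km
2: √((0.0057·111.32)² + (-0.0010·67.9)²) = √(0.402621 + 0.004610) = 0.6381 km
3: √((-0.0049·111.32)² + (-0.0058·67.9)²) = √(0.297535 + 0.155094) = 0.6728 km
4: √((0.0043·111.32)² + (-0.0095·67.9)²) = √(0.229131 + 0.416090) = 0.8033 km
5: √((-0.0021·111.32)² + (0.0006·67.9)²) = √(0.054649 + 0.001660) = 0.2373 km
6: √((-0.0030·111.32)² + (-0.0056·67.9)²) = √(0.111529 + 0.144582) = 0.5061 km
7: √((-0.0003·111.32)² + (0.0021·67.9)²) = √(0.001115 + 0.020332) = 0.1464 km
8: √((-0.0020·111.32)² + (-0.0057·67.9)²) = √(0.049569 + 0.149792) = 0.4465 km
9: √((-0.0048·111.32)² + (-0.0064·67.9)²) = √(0.285515 + 0.188842) = 0.6887 km
10: √((-0.0006·111.32)² + (-0.0024·67.9)²) = √(0.004461 + 0.026556) = 0.1761 km
11: √((-0.0049·111.32)² + (0.0042·67.9)²) = √(0.297535 + 0.081328) = 0.6155 km
Sorted: 7 (0.1464 km) < 10 (0.1761 km) < 5 (0.2373 km) < 8 (0.4465 km) < 6 (0.5061 km) < …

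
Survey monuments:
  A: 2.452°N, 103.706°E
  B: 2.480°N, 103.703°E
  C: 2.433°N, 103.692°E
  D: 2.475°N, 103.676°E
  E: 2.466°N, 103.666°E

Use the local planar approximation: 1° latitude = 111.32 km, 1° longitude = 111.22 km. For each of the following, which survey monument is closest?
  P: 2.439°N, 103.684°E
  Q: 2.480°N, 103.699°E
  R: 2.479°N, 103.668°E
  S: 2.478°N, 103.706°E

P at 2.439°N, 103.684°E:
  A: √((0.013·111.32)² + (0.022·111.22)²) = √(2.09427 + 5.98703) = 2.843 km
  B: √((0.041·111.32)² + (0.019·111.22)²) = √(20.83119 + 4.46553) = 5.030 km
  C: √((-0.006·111.32)² + (0.008·111.22)²) = √(0.44612 + 0.79167) = 1.113 km
  D: √((0.036·111.32)² + (-0.008·111.22)²) = √(16.06022 + 0.79167) = 4.105 km
  E: √((0.027·111.32)² + (-0.018·111.22)²) = √(9.03387 + 4.00784) = 3.611 km
  → nearest: C (1.113 km)
Q at 2.480°N, 103.699°E:
  A: √((-0.028·111.32)² + (0.007·111.22)²) = √(9.71544 + 0.60612) = 3.213 km
  B: √((0.000·111.32)² + (0.004·111.22)²) = √(0.00000 + 0.19792) = 0.445 km
  C: √((-0.047·111.32)² + (-0.007·111.22)²) = √(27.37424 + 0.60612) = 5.290 km
  D: √((-0.005·111.32)² + (-0.023·111.22)²) = √(0.30980 + 6.54367) = 2.618 km
  E: √((-0.014·111.32)² + (-0.033·111.22)²) = √(2.42886 + 13.47081) = 3.987 km
  → nearest: B (0.445 km)
R at 2.479°N, 103.668°E:
  A: √((-0.027·111.32)² + (0.038·111.22)²) = √(9.03387 + 17.86212) = 5.186 km
  B: √((0.001·111.32)² + (0.035·111.22)²) = √(0.01239 + 15.15311) = 3.894 km
  C: √((-0.046·111.32)² + (0.024·111.22)²) = √(26.22177 + 7.12506) = 5.775 km
  D: √((-0.004·111.32)² + (0.008·111.22)²) = √(0.19827 + 0.79167) = 0.995 km
  E: √((-0.013·111.32)² + (-0.002·111.22)²) = √(2.09427 + 0.04948) = 1.464 km
  → nearest: D (0.995 km)
S at 2.478°N, 103.706°E:
  A: √((-0.026·111.32)² + (0.000·111.22)²) = √(8.37709 + 0.00000) = 2.894 km
  B: √((0.002·111.32)² + (-0.003·111.22)²) = √(0.04957 + 0.11133) = 0.401 km
  C: √((-0.045·111.32)² + (-0.014·111.22)²) = √(25.09409 + 2.42450) = 5.246 km
  D: √((-0.003·111.32)² + (-0.030·111.22)²) = √(0.11153 + 11.13290) = 3.353 km
  E: √((-0.012·111.32)² + (-0.040·111.22)²) = √(1.78447 + 19.79182) = 4.645 km
  → nearest: B (0.401 km)

P→C; Q→B; R→D; S→B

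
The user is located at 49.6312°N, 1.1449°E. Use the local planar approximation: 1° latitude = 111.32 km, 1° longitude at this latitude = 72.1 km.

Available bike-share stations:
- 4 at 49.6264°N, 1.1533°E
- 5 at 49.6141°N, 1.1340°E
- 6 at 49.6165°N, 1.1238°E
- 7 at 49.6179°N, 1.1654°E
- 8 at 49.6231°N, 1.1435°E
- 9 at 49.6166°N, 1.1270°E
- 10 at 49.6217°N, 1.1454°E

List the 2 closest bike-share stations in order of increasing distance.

Distances from 49.6312°N, 1.1449°E:
4: √((-0.0048·111.32)² + (0.0084·72.1)²) = √(0.285515 + 0.366800) = 0.8077 km
5: √((-0.0171·111.32)² + (-0.0109·72.1)²) = √(3.623586 + 0.617623) = 2.0594 km
6: √((-0.0147·111.32)² + (-0.0211·72.1)²) = √(2.677818 + 2.314384) = 2.2343 km
7: √((-0.0133·111.32)² + (0.0205·72.1)²) = √(2.192046 + 2.184632) = 2.0921 km
8: √((-0.0081·111.32)² + (-0.0014·72.1)²) = √(0.813048 + 0.010189) = 0.9073 km
9: √((-0.0146·111.32)² + (-0.0179·72.1)²) = √(2.641509 + 1.665623) = 2.0754 km
10: √((-0.0095·111.32)² + (0.0005·72.1)²) = √(1.118391 + 0.001300) = 1.0582 km
Sorted: 4 (0.8077 km) < 8 (0.9073 km) < 10 (1.0582 km) < 5 (2.0594 km) < …

4, 8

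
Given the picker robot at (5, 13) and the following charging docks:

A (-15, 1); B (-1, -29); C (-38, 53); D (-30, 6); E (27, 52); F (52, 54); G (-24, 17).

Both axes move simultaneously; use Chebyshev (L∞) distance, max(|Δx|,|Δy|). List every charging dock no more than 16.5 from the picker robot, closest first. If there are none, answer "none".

none

Distances from (5, 13):
A: max(|-20|, |-12|) = 20
B: max(|-6|, |-42|) = 42
C: max(|-43|, |40|) = 43
D: max(|-35|, |-7|) = 35
E: max(|22|, |39|) = 39
F: max(|47|, |41|) = 47
G: max(|-29|, |4|) = 29
Threshold 16.5: none within range.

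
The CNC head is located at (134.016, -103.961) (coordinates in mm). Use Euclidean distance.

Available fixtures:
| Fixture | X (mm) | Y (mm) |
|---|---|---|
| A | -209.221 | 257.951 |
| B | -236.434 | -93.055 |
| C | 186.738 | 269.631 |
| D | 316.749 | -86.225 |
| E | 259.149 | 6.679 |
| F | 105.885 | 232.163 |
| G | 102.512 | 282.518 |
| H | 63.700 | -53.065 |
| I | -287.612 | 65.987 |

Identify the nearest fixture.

Distances from (134.016, -103.961):
A: √((-343.237)² + (361.912)²) = √(117811.63817 + 130980.29574) = 498.790 mm
B: √((-370.450)² + (10.906)²) = √(137233.20250 + 118.94084) = 370.611 mm
C: √((52.722)² + (373.592)²) = √(2779.60928 + 139570.98246) = 377.294 mm
D: √((182.733)² + (17.736)²) = √(33391.34929 + 314.56570) = 183.592 mm
E: √((125.133)² + (110.640)²) = √(15658.26769 + 12241.20960) = 167.031 mm
F: √((-28.131)² + (336.124)²) = √(791.35316 + 112979.34338) = 337.299 mm
G: √((-31.504)² + (386.479)²) = √(992.50202 + 149366.01744) = 387.761 mm
H: √((-70.316)² + (50.896)²) = √(4944.33986 + 2590.40282) = 86.803 mm
I: √((-421.628)² + (169.948)²) = √(177770.17038 + 28882.32270) = 454.590 mm
Minimum: H at 86.803 mm.

H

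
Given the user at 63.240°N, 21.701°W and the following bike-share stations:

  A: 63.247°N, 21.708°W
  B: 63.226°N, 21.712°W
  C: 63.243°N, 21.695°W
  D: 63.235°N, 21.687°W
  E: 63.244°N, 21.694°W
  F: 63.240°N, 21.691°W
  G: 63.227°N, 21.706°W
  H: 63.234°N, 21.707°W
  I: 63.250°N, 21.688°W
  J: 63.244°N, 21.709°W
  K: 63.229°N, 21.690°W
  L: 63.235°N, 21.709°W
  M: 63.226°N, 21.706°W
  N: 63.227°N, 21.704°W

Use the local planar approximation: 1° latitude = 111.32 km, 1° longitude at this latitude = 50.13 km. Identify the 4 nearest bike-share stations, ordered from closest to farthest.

C, F, E, J

Distances from 63.240°N, 21.701°W:
A: 0.855 km
B: 1.653 km
C: 0.449 km
D: 0.896 km
E: 0.567 km
F: 0.501 km
G: 1.469 km
H: 0.733 km
I: 1.290 km
J: 0.599 km
K: 1.343 km
L: 0.686 km
M: 1.579 km
N: 1.455 km
Sorted: C (0.449 km) < F (0.501 km) < E (0.567 km) < J (0.599 km) < L (0.686 km) < H (0.733 km) < …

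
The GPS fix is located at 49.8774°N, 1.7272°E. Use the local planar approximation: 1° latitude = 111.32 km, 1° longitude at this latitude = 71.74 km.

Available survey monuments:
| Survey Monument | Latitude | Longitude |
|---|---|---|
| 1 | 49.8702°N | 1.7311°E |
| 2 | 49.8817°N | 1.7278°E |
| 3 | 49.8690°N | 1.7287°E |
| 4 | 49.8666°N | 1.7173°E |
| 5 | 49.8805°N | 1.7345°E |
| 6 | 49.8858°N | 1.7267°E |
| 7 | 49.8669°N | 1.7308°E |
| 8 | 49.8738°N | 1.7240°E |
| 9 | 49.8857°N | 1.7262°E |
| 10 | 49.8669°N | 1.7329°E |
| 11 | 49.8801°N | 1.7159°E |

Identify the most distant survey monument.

4

Distances from 49.8774°N, 1.7272°E:
1: 0.8489 km
2: 0.4806 km
3: 0.9413 km
4: 1.3964 km
5: 0.6272 km
6: 0.9358 km
7: 1.1971 km
8: 0.4618 km
9: 0.9267 km
10: 1.2383 km
11: 0.8646 km
Maximum: 4 at 1.3964 km.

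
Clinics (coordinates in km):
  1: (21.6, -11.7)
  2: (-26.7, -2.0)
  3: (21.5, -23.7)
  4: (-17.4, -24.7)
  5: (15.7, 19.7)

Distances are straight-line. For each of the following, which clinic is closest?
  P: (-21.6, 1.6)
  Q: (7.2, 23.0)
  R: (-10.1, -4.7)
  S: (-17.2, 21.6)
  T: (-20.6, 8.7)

P at (-21.6, 1.6):
  1: 45.2 km
  2: 6.2 km
  3: 50.0 km
  4: 26.6 km
  5: 41.5 km
  → nearest: 2 (6.2 km)
Q at (7.2, 23.0):
  1: 37.6 km
  2: 42.1 km
  3: 48.8 km
  4: 53.7 km
  5: 9.1 km
  → nearest: 5 (9.1 km)
R at (-10.1, -4.7):
  1: 32.5 km
  2: 16.8 km
  3: 36.9 km
  4: 21.3 km
  5: 35.5 km
  → nearest: 2 (16.8 km)
S at (-17.2, 21.6):
  1: 51.1 km
  2: 25.4 km
  3: 59.6 km
  4: 46.3 km
  5: 33.0 km
  → nearest: 2 (25.4 km)
T at (-20.6, 8.7):
  1: 46.9 km
  2: 12.3 km
  3: 53.1 km
  4: 33.6 km
  5: 37.9 km
  → nearest: 2 (12.3 km)

P→2; Q→5; R→2; S→2; T→2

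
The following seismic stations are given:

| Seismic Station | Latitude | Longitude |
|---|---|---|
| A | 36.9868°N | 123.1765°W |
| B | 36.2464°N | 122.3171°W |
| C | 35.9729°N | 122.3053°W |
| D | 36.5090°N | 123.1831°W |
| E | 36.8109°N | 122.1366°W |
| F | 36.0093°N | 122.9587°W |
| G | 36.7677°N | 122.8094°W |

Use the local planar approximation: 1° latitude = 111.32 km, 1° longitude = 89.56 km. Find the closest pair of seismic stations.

B and C

Pairwise distances:
A–B: 112.7711 km
A–C: 137.2111 km
A–D: 53.1920 km
A–E: 95.1696 km
A–F: 110.5498 km
A–G: 40.9367 km
B–C: 30.4644 km
B–D: 82.8851 km
B–E: 64.8861 km
B–F: 63.2336 km
B–G: 72.8805 km
C–D: 98.7015 km
C–E: 94.5018 km
C–F: 58.6586 km
C–G: 99.3301 km
D–E: 99.5678 km
D–F: 59.1457 km
D–G: 44.1531 km
E–F: 115.6880 km
E–G: 60.4476 km
F–G: 85.4774 km
Closest pair: B–C at 30.4644 km.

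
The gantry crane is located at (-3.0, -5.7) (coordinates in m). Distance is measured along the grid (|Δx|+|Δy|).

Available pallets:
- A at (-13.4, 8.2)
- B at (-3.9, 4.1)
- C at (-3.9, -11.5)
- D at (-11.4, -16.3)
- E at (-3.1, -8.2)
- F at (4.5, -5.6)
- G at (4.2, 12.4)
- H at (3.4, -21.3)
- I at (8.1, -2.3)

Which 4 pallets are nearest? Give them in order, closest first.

E, C, F, B

Distances from (-3.0, -5.7):
A: |-10.4| + |13.9| = 10.4 + 13.9 = 24.3 m
B: |-0.9| + |9.8| = 0.9 + 9.8 = 10.7 m
C: |-0.9| + |-5.8| = 0.9 + 5.8 = 6.7 m
D: |-8.4| + |-10.6| = 8.4 + 10.6 = 19.0 m
E: |-0.1| + |-2.5| = 0.1 + 2.5 = 2.6 m
F: |7.5| + |0.1| = 7.5 + 0.1 = 7.6 m
G: |7.2| + |18.1| = 7.2 + 18.1 = 25.3 m
H: |6.4| + |-15.6| = 6.4 + 15.6 = 22.0 m
I: |11.1| + |3.4| = 11.1 + 3.4 = 14.5 m
Sorted: E (2.6 m) < C (6.7 m) < F (7.6 m) < B (10.7 m) < I (14.5 m) < D (19.0 m) < …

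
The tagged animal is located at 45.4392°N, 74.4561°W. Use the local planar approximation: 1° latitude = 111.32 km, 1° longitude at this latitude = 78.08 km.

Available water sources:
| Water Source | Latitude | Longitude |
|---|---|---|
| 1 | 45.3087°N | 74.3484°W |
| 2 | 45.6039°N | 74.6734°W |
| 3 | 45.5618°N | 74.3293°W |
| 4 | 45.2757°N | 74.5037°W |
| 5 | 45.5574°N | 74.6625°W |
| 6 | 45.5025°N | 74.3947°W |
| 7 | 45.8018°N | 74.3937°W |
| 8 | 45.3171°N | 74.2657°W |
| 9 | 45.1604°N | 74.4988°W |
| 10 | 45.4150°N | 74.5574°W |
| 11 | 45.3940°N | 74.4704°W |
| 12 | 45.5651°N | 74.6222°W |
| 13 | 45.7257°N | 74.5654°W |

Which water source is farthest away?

7

Distances from 45.4392°N, 74.4561°W:
1: 16.7856 km
2: 24.9804 km
3: 16.8607 km
4: 18.5764 km
5: 20.8050 km
6: 8.5228 km
7: 40.6576 km
8: 20.1434 km
9: 31.2146 km
10: 8.3557 km
11: 5.1541 km
12: 19.0951 km
13: 33.0152 km
Maximum: 7 at 40.6576 km.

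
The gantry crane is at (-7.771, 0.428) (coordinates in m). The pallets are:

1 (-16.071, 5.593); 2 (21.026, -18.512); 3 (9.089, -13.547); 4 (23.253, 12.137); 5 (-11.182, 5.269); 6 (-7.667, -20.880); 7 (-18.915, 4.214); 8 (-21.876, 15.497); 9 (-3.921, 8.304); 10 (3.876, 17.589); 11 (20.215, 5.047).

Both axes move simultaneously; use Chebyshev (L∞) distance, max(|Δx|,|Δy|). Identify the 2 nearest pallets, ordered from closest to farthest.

Distances from (-7.771, 0.428):
1: max(|-8.300|, |5.165|) = 8.300 m
2: max(|28.797|, |-18.940|) = 28.797 m
3: max(|16.860|, |-13.975|) = 16.860 m
4: max(|31.024|, |11.709|) = 31.024 m
5: max(|-3.411|, |4.841|) = 4.841 m
6: max(|0.104|, |-21.308|) = 21.308 m
7: max(|-11.144|, |3.786|) = 11.144 m
8: max(|-14.105|, |15.069|) = 15.069 m
9: max(|3.850|, |7.876|) = 7.876 m
10: max(|11.647|, |17.161|) = 17.161 m
11: max(|27.986|, |4.619|) = 27.986 m
Sorted: 5 (4.841 m) < 9 (7.876 m) < 1 (8.300 m) < 7 (11.144 m) < …

5, 9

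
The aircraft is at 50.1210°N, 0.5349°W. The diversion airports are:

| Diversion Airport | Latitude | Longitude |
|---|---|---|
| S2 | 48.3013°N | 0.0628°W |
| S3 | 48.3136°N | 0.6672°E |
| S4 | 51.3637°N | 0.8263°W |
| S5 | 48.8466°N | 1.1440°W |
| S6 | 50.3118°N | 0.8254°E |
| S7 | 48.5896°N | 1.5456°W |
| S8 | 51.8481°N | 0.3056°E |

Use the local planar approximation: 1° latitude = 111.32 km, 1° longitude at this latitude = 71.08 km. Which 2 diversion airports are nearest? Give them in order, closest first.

S6, S4

Distances from 50.1210°N, 0.5349°W:
S2: √((-1.8197·111.32)² + (0.4721·71.08)²) = √(41034.201382 + 1126.063390) = 205.3296 km
S3: √((-1.8074·111.32)² + (1.2021·71.08)²) = √(40481.346643 + 7300.893824) = 218.5915 km
S4: √((1.2427·111.32)² + (-0.2914·71.08)²) = √(19137.226278 + 429.016438) = 139.8794 km
S5: √((-1.2744·111.32)² + (-0.6091·71.08)²) = √(20126.020972 + 1874.442132) = 148.3255 km
S6: √((0.1908·111.32)² + (1.3603·71.08)²) = √(451.131483 + 9348.980079) = 98.9955 km
S7: √((-1.5314·111.32)² + (-1.0107·71.08)²) = √(29061.878371 + 5161.065486) = 184.9944 km
S8: √((1.7271·111.32)² + (0.8405·71.08)²) = √(36964.204450 + 3569.194983) = 201.3291 km
Sorted: S6 (98.9955 km) < S4 (139.8794 km) < S5 (148.3255 km) < S7 (184.9944 km) < …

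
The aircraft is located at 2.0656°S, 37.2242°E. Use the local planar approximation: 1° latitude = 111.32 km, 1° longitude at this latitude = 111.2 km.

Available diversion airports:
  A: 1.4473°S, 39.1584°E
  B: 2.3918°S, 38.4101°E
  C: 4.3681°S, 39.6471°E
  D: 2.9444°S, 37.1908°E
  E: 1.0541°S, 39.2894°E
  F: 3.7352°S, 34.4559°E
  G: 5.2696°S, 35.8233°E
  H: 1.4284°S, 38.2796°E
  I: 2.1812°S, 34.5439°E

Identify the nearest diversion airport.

Distances from 2.0656°S, 37.2242°E:
A: √((0.6183·111.32)² + (1.9342·111.2)²) = √(4737.452716 + 46260.714096) = 225.8277 km
B: √((-0.3262·111.32)² + (1.1859·111.2)²) = √(1318.603757 + 17390.245484) = 136.7803 km
C: √((-2.3025·111.32)² + (2.4229·111.2)²) = √(65697.020384 + 72590.628125) = 371.8705 km
D: √((-0.8788·111.32)² + (-0.0334·111.2)²) = √(9570.320714 + 13.794390) = 97.8985 km
E: √((1.0115·111.32)² + (2.0652·111.2)²) = √(12678.800536 + 52739.232732) = 255.7695 km
F: √((-1.6696·111.32)² + (-2.7683·111.2)²) = √(34543.892020 + 94762.362598) = 359.5918 km
G: √((-3.2040·111.32)² + (-1.4009·111.2)²) = √(127212.975296 + 24267.433325) = 389.2048 km
H: √((0.6372·111.32)² + (1.0554·111.2)²) = √(5031.505243 + 13773.482266) = 137.1313 km
I: √((-0.1156·111.32)² + (-2.6803·111.2)²) = √(165.600660 + 88833.420996) = 298.3270 km
Minimum: D at 97.8985 km.

D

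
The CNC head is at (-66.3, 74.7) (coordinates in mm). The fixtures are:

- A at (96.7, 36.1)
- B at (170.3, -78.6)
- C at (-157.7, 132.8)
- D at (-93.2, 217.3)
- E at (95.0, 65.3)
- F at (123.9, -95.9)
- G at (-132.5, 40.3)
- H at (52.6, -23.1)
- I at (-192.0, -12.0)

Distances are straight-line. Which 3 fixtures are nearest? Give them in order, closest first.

Distances from (-66.3, 74.7):
A: 167.5 mm
B: 281.9 mm
C: 108.3 mm
D: 145.1 mm
E: 161.6 mm
F: 255.5 mm
G: 74.6 mm
H: 154.0 mm
I: 152.7 mm
Sorted: G (74.6 mm) < C (108.3 mm) < D (145.1 mm) < I (152.7 mm) < H (154.0 mm) < …

G, C, D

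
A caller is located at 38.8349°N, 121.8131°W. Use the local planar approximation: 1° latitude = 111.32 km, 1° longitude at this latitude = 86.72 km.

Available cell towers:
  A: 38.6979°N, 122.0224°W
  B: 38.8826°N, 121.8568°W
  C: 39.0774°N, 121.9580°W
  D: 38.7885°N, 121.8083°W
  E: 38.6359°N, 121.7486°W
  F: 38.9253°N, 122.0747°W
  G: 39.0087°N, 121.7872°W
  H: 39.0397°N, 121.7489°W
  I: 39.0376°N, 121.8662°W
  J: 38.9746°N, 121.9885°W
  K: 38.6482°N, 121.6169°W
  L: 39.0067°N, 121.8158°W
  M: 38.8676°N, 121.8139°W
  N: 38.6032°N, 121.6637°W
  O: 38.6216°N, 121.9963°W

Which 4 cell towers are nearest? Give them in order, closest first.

Distances from 38.8349°N, 121.8131°W:
A: 23.7071 km
B: 6.5236 km
C: 29.7764 km
D: 5.1820 km
E: 22.8479 km
F: 24.8178 km
G: 19.4774 km
H: 23.4683 km
I: 23.0296 km
J: 21.7534 km
K: 26.8597 km
L: 19.1262 km
M: 3.6408 km
N: 28.8640 km
O: 28.5693 km
Sorted: M (3.6408 km) < D (5.1820 km) < B (6.5236 km) < L (19.1262 km) < G (19.4774 km) < J (21.7534 km) < …

M, D, B, L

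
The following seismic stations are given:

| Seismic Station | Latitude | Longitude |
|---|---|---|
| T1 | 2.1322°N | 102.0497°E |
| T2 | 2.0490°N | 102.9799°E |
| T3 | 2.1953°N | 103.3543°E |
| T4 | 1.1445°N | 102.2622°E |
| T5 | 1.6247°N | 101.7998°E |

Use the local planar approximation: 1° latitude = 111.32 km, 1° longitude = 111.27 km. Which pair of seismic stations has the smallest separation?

Pairwise distances:
T1–T2: 103.9169 km
T1–T3: 145.3327 km
T1–T4: 112.4644 km
T1–T5: 62.9672 km
T2–T3: 44.7297 km
T2–T4: 128.5132 km
T2–T5: 139.5464 km
T3–T4: 168.6706 km
T3–T5: 184.2635 km
T4–T5: 74.1941 km
Closest pair: T2–T3 at 44.7297 km.

T2 and T3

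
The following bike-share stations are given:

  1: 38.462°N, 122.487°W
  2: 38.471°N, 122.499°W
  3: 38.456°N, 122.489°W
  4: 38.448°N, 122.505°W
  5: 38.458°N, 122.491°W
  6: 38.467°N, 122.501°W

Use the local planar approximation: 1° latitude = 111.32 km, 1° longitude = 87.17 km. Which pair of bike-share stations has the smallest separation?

3 and 5

Pairwise distances:
1–2: 1.448 km
1–3: 0.690 km
1–4: 2.212 km
1–5: 0.566 km
1–6: 1.341 km
2–3: 1.884 km
2–4: 2.613 km
2–5: 1.606 km
2–6: 0.478 km
3–4: 1.655 km
3–5: 0.283 km
3–6: 1.610 km
4–5: 1.652 km
4–6: 2.144 km
5–6: 1.328 km
Closest pair: 3–5 at 0.283 km.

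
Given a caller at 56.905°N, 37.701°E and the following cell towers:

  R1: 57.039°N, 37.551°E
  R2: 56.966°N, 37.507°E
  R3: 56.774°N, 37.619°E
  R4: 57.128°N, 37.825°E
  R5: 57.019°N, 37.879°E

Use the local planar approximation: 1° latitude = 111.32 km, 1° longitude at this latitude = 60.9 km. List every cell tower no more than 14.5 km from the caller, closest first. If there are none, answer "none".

Distances from 56.905°N, 37.701°E:
R1: √((0.134·111.32)² + (-0.150·60.9)²) = √(222.51331 + 83.44822) = 17.492 km
R2: √((0.061·111.32)² + (-0.194·60.9)²) = √(46.11116 + 139.58477) = 13.627 km
R3: √((-0.131·111.32)² + (-0.082·60.9)²) = √(212.66156 + 24.93804) = 15.414 km
R4: √((0.223·111.32)² + (0.124·60.9)²) = √(616.24885 + 57.02666) = 25.948 km
R5: √((0.114·111.32)² + (0.178·60.9)²) = √(161.04828 + 117.50994) = 16.690 km
Threshold 14.5 km: R2 (13.627 km) is within range.

R2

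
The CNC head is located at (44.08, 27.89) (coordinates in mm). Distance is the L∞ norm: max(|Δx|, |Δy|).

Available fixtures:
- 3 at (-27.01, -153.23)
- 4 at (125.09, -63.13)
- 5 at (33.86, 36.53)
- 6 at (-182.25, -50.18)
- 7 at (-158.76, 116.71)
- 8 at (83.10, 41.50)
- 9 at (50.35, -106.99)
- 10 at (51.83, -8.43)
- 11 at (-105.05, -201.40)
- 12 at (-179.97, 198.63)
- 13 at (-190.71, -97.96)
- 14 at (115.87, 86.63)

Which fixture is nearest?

5

Distances from (44.08, 27.89):
3: 181.12 mm
4: 91.02 mm
5: 10.22 mm
6: 226.33 mm
7: 202.84 mm
8: 39.02 mm
9: 134.88 mm
10: 36.32 mm
11: 229.29 mm
12: 224.05 mm
13: 234.79 mm
14: 71.79 mm
Minimum: 5 at 10.22 mm.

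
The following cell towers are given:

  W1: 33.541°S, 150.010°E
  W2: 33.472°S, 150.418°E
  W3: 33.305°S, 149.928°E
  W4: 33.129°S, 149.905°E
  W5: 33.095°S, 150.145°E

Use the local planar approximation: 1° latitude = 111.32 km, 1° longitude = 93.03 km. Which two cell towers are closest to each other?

W3 and W4

Pairwise distances:
W1–W2: 38.726 km
W1–W3: 27.357 km
W1–W4: 46.893 km
W1–W5: 51.213 km
W2–W3: 49.230 km
W2–W4: 61.119 km
W2–W5: 49.054 km
W3–W4: 19.709 km
W3–W5: 30.887 km
W4–W5: 22.646 km
Closest pair: W3–W4 at 19.709 km.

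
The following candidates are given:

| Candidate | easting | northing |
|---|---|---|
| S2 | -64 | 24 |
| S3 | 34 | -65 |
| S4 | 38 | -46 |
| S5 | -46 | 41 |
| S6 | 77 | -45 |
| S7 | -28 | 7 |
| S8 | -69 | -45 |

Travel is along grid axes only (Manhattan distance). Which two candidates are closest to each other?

Pairwise distances:
S3–S4: 23
S2–S5: 35
S4–S6: 40
S5–S7: 52
S2–S7: 53
S3–S6: 63
S2–S8: 74
S7–S8: 93
S4–S8: 108
S5–S8: 109
S4–S7: 119
S3–S8: 123
S3–S7: 134
S6–S8: 146
S6–S7: 157
S4–S5: 171
S2–S4: 172
S3–S5: 186
S2–S3: 187
S5–S6: 209
S2–S6: 210
Closest pair: S3–S4 at 23.

S3 and S4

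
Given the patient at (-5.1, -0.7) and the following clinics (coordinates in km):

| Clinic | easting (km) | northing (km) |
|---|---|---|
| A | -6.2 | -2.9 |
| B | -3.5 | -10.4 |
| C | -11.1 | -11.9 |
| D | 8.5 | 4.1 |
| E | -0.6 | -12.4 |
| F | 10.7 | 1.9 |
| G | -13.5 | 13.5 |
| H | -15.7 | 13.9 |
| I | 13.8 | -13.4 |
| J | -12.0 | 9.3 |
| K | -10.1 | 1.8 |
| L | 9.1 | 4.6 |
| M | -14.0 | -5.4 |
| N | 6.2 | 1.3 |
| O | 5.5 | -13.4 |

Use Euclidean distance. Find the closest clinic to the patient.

A

Distances from (-5.1, -0.7):
A: √((-1.1)² + (-2.2)²) = √(1.2100 + 4.8400) = 2.46 km
B: √((1.6)² + (-9.7)²) = √(2.5600 + 94.0900) = 9.83 km
C: √((-6.0)² + (-11.2)²) = √(36.0000 + 125.4400) = 12.71 km
D: √((13.6)² + (4.8)²) = √(184.9600 + 23.0400) = 14.42 km
E: √((4.5)² + (-11.7)²) = √(20.2500 + 136.8900) = 12.54 km
F: √((15.8)² + (2.6)²) = √(249.6400 + 6.7600) = 16.01 km
G: √((-8.4)² + (14.2)²) = √(70.5600 + 201.6400) = 16.50 km
H: √((-10.6)² + (14.6)²) = √(112.3600 + 213.1600) = 18.04 km
I: √((18.9)² + (-12.7)²) = √(357.2100 + 161.2900) = 22.77 km
J: √((-6.9)² + (10.0)²) = √(47.6100 + 100.0000) = 12.15 km
K: √((-5.0)² + (2.5)²) = √(25.0000 + 6.2500) = 5.59 km
L: √((14.2)² + (5.3)²) = √(201.6400 + 28.0900) = 15.16 km
M: √((-8.9)² + (-4.7)²) = √(79.2100 + 22.0900) = 10.06 km
N: √((11.3)² + (2.0)²) = √(127.6900 + 4.0000) = 11.48 km
O: √((10.6)² + (-12.7)²) = √(112.3600 + 161.2900) = 16.54 km
Minimum: A at 2.46 km.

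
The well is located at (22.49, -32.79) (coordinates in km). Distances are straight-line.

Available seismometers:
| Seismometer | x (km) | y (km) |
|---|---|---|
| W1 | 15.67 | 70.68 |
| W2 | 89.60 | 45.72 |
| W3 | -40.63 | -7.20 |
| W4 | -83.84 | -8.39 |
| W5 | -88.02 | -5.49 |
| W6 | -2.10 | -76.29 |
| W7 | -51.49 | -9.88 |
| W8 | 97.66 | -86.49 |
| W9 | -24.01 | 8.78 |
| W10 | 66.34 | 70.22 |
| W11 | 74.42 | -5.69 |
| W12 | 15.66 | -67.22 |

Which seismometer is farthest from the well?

W5

Distances from (22.49, -32.79):
W1: √((-6.82)² + (103.47)²) = √(46.5124 + 10706.0409) = 103.69 km
W2: √((67.11)² + (78.51)²) = √(4503.7521 + 6163.8201) = 103.28 km
W3: √((-63.12)² + (25.59)²) = √(3984.1344 + 654.8481) = 68.11 km
W4: √((-106.33)² + (24.40)²) = √(11306.0689 + 595.3600) = 109.09 km
W5: √((-110.51)² + (27.30)²) = √(12212.4601 + 745.2900) = 113.83 km
W6: √((-24.59)² + (-43.50)²) = √(604.6681 + 1892.2500) = 49.97 km
W7: √((-73.98)² + (22.91)²) = √(5473.0404 + 524.8681) = 77.45 km
W8: √((75.17)² + (-53.70)²) = √(5650.5289 + 2883.6900) = 92.38 km
W9: √((-46.50)² + (41.57)²) = √(2162.2500 + 1728.0649) = 62.37 km
W10: √((43.85)² + (103.01)²) = √(1922.8225 + 10611.0601) = 111.95 km
W11: √((51.93)² + (27.10)²) = √(2696.7249 + 734.4100) = 58.58 km
W12: √((-6.83)² + (-34.43)²) = √(46.6489 + 1185.4249) = 35.10 km
Maximum: W5 at 113.83 km.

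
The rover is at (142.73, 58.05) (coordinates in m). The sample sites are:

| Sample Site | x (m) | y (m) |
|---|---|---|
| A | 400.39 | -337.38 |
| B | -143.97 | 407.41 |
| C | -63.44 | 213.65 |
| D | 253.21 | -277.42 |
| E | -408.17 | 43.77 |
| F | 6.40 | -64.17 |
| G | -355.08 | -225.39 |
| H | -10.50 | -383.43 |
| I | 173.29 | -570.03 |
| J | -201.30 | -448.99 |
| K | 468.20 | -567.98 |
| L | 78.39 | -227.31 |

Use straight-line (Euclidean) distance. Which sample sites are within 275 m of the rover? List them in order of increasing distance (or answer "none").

F, C

Distances from (142.73, 58.05):
A: √((257.66)² + (-395.43)²) = √(66388.6756 + 156364.8849) = 471.97 m
B: √((-286.70)² + (349.36)²) = √(82196.8900 + 122052.4096) = 451.94 m
C: √((-206.17)² + (155.60)²) = √(42506.0689 + 24211.3600) = 258.30 m
D: √((110.48)² + (-335.47)²) = √(12205.8304 + 112540.1209) = 353.19 m
E: √((-550.90)² + (-14.28)²) = √(303490.8100 + 203.9184) = 551.09 m
F: √((-136.33)² + (-122.22)²) = √(18585.8689 + 14937.7284) = 183.09 m
G: √((-497.81)² + (-283.44)²) = √(247814.7961 + 80338.2336) = 572.85 m
H: √((-153.23)² + (-441.48)²) = √(23479.4329 + 194904.5904) = 467.32 m
I: √((30.56)² + (-628.08)²) = √(933.9136 + 394484.4864) = 628.82 m
J: √((-344.03)² + (-507.04)²) = √(118356.6409 + 257089.5616) = 612.74 m
K: √((325.47)² + (-626.03)²) = √(105930.7209 + 391913.5609) = 705.58 m
L: √((-64.34)² + (-285.36)²) = √(4139.6356 + 81430.3296) = 292.52 m
Threshold 275 m: F (183.09 m), C (258.30 m) are within range.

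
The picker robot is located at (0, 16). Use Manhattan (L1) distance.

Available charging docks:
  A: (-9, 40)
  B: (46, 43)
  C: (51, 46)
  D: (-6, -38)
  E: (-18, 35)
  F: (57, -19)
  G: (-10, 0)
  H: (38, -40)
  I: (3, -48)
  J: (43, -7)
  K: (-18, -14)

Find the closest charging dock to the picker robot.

G

Distances from (0, 16):
A: 33
B: 73
C: 81
D: 60
E: 37
F: 92
G: 26
H: 94
I: 67
J: 66
K: 48
Minimum: G at 26.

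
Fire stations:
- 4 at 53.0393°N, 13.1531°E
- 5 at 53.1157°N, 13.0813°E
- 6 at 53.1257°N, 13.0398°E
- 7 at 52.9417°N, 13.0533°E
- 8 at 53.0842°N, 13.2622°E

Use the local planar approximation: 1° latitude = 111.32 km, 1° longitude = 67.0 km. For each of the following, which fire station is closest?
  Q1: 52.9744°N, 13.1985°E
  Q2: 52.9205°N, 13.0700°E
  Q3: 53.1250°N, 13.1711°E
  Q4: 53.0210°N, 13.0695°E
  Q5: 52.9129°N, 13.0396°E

Q1 at 52.9744°N, 13.1985°E:
  4: √((0.0649·111.32)² + (-0.0454·67.0)²) = √(52.195828 + 9.252547) = 7.8389 km
  5: √((0.1413·111.32)² + (-0.1172·67.0)²) = √(247.417674 + 61.660186) = 17.5806 km
  6: √((0.1513·111.32)² + (-0.1587·67.0)²) = √(283.677082 + 113.058562) = 19.9182 km
  7: √((-0.0327·111.32)² + (-0.1452·67.0)²) = √(13.250794 + 94.641767) = 10.3871 km
  8: √((0.1098·111.32)² + (0.0637·67.0)²) = √(149.400164 + 18.214970) = 12.9466 km
  → nearest: 4 (7.8389 km)
Q2 at 52.9205°N, 13.0700°E:
  4: √((0.1188·111.32)² + (0.0831·67.0)²) = √(174.895758 + 30.999283) = 14.3490 km
  5: √((0.1952·111.32)² + (0.0113·67.0)²) = √(472.178298 + 0.573200) = 21.7428 km
  6: √((0.2052·111.32)² + (-0.0302·67.0)²) = √(521.796436 + 4.094148) = 22.9323 km
  7: √((0.0212·111.32)² + (-0.0167·67.0)²) = √(5.569524 + 1.251937) = 2.6118 km
  8: √((0.1637·111.32)² + (0.1922·67.0)²) = √(332.080790 + 165.827431) = 22.3139 km
  → nearest: 7 (2.6118 km)
Q3 at 53.1250°N, 13.1711°E:
  4: √((-0.0857·111.32)² + (-0.0180·67.0)²) = √(91.013966 + 1.454436) = 9.6160 km
  5: √((-0.0093·111.32)² + (-0.0898·67.0)²) = √(1.071796 + 36.199476) = 6.1050 km
  6: √((0.0007·111.32)² + (-0.1313·67.0)²) = √(0.006072 + 77.388968) = 8.7974 km
  7: √((-0.1833·111.32)² + (-0.1178·67.0)²) = √(416.362229 + 62.293135) = 21.8782 km
  8: √((-0.0408·111.32)² + (0.0911·67.0)²) = √(20.628456 + 37.255154) = 7.6081 km
  → nearest: 5 (6.1050 km)
Q4 at 53.0210°N, 13.0695°E:
  4: √((0.0183·111.32)² + (0.0836·67.0)²) = √(4.150005 + 31.373441) = 5.9602 km
  5: √((0.0947·111.32)² + (0.0118·67.0)²) = √(111.133848 + 0.625048) = 10.5716 km
  6: √((0.1047·111.32)² + (-0.0297·67.0)²) = √(135.843780 + 3.959702) = 11.8239 km
  7: √((-0.0793·111.32)² + (-0.0162·67.0)²) = √(77.927864 + 1.178093) = 8.8942 km
  8: √((0.0632·111.32)² + (0.1927·67.0)²) = √(49.497191 + 166.691339) = 14.7034 km
  → nearest: 4 (5.9602 km)
Q5 at 52.9129°N, 13.0396°E:
  4: √((0.1264·111.32)² + (0.1135·67.0)²) = √(197.988763 + 57.828420) = 15.9943 km
  5: √((0.2028·111.32)² + (0.0417·67.0)²) = √(509.662050 + 7.805877) = 22.7479 km
  6: √((0.2128·111.32)² + (0.0002·67.0)²) = √(561.163794 + 0.000180) = 23.6889 km
  7: √((0.0288·111.32)² + (0.0137·67.0)²) = √(10.278539 + 0.842540) = 3.3348 km
  8: √((0.1713·111.32)² + (0.2226·67.0)²) = √(363.631185 + 222.433362) = 24.2088 km
  → nearest: 7 (3.3348 km)

Q1→4; Q2→7; Q3→5; Q4→4; Q5→7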